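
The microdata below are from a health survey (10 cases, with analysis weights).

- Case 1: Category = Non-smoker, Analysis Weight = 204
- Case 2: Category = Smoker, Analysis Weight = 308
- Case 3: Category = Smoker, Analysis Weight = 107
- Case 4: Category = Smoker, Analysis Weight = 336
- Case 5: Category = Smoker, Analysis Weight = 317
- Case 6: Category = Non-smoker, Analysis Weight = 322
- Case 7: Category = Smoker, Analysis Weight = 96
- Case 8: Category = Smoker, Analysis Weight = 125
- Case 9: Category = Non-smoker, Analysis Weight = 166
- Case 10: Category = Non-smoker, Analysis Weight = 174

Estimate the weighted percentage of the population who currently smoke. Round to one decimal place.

59.8

Sum of weights for 'Smoker' = 308 + 107 + 336 + 317 + 96 + 125 = 1289
Total weight = 204 + 308 + 107 + 336 + 317 + 322 + 96 + 125 + 166 + 174 = 2155
Weighted proportion = 1289 / 2155 = 0.59814385 → 59.814385%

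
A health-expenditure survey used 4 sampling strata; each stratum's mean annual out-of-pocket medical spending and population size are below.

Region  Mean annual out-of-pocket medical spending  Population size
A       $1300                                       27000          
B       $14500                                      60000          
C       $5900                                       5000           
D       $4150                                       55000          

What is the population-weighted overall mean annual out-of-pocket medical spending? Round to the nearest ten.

Σ Nₕ·x̄ₕ = 1300×27000 + 14500×60000 + 5900×5000 + 4150×55000
  = 1162850000
Σ Nₕ = 147000
Overall mean = 1162850000 / 147000 = 7910.5442

7910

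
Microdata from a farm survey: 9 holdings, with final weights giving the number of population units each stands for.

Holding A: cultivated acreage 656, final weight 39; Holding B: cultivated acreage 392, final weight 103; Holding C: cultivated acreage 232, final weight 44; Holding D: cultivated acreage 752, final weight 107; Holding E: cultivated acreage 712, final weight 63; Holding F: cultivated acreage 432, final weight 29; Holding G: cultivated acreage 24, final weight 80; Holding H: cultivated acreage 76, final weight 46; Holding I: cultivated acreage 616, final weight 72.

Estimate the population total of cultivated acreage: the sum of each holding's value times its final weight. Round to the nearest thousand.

264000

Weighted total = 656×39 + 392×103 + 232×44 + 752×107 + 712×63 + 432×29 + 24×80 + 76×46 + 616×72
  = 25584 + 40376 + 10208 + 80464 + 44856 + 12528 + 1920 + 3496 + 44352 = 263784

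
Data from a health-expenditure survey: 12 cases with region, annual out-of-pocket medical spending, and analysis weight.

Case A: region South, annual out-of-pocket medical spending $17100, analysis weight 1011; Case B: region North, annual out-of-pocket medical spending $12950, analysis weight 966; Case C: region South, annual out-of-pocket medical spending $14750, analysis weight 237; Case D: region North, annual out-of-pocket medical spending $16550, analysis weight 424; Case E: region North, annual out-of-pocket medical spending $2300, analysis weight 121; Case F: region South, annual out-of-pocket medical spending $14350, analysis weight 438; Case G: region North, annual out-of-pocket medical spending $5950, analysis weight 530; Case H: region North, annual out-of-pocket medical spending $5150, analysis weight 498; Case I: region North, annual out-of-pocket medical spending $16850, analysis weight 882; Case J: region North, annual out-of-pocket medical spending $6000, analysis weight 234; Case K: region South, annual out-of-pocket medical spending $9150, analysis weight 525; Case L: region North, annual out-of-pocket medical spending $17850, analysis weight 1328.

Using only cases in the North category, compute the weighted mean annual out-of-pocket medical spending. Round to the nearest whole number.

North rows: B, D, E, G, H, I, J, L
Weighted sum = 12950×966 + 16550×424 + 2300×121 + 5950×530 + 5150×498 + 16850×882 + 6000×234 + 17850×1328
  = 12509700 + 7017200 + 278300 + 3153500 + 2564700 + 14861700 + 1404000 + 23704800 = 65493900
Sum of weights = 966 + 424 + 121 + 530 + 498 + 882 + 234 + 1328 = 4983
Weighted mean = 65493900 / 4983 = 13143.468

13143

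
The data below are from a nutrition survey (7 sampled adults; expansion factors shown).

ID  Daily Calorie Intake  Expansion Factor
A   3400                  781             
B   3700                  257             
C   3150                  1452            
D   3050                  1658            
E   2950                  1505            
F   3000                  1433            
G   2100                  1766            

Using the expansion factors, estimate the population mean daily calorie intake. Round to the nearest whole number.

Weighted sum = 25684350
Sum of weights = 781 + 257 + 1452 + 1658 + 1505 + 1433 + 1766 = 8852
Weighted mean = 25684350 / 8852 = 2901.5307

2902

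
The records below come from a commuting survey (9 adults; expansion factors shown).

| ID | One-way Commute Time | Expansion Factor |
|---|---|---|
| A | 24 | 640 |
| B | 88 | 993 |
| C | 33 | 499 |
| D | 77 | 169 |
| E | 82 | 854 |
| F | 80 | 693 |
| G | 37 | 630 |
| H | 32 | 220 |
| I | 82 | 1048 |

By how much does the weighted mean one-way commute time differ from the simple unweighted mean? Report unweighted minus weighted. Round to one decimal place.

-5.6

Unweighted sum = 24 + 88 + 33 + 77 + 82 + 80 + 37 + 32 + 82 = 535
Unweighted mean = 535 / 9 = 59.444444
Weighted sum = 24×640 + 88×993 + 33×499 + 77×169 + 82×854 + 80×693 + 37×630 + 32×220 + 82×1048
  = 15360 + 87384 + 16467 + 13013 + 70028 + 55440 + 23310 + 7040 + 85936 = 373978
Sum of weights = 640 + 993 + 499 + 169 + 854 + 693 + 630 + 220 + 1048 = 5746
Weighted mean = 373978 / 5746 = 65.084929
Difference (unweighted minus weighted) = -5.6404842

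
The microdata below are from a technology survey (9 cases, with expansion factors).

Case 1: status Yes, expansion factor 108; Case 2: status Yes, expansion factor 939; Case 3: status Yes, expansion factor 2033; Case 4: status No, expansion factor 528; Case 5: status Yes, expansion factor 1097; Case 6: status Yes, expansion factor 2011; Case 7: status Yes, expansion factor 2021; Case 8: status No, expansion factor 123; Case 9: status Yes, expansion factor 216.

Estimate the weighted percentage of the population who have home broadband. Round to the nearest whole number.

Sum of weights for 'Yes' = 108 + 939 + 2033 + 1097 + 2011 + 2021 + 216 = 8425
Total weight = 108 + 939 + 2033 + 528 + 1097 + 2011 + 2021 + 123 + 216 = 9076
Weighted proportion = 8425 / 9076 = 0.92827237 → 92.827237%

93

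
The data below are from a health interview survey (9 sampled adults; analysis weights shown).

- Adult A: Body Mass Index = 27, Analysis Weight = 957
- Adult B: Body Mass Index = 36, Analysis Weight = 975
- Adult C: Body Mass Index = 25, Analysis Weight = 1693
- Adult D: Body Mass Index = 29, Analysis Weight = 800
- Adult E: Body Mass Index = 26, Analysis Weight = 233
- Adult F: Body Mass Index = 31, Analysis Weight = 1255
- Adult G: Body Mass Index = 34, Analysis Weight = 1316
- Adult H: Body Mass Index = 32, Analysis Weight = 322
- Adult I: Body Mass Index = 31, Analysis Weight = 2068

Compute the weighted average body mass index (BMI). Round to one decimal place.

30.2

Weighted sum = 27×957 + 36×975 + 25×1693 + 29×800 + 26×233 + 31×1255 + 34×1316 + 32×322 + 31×2068
  = 25839 + 35100 + 42325 + 23200 + 6058 + 38905 + 44744 + 10304 + 64108 = 290583
Sum of weights = 957 + 975 + 1693 + 800 + 233 + 1255 + 1316 + 322 + 2068 = 9619
Weighted mean = 290583 / 9619 = 30.209273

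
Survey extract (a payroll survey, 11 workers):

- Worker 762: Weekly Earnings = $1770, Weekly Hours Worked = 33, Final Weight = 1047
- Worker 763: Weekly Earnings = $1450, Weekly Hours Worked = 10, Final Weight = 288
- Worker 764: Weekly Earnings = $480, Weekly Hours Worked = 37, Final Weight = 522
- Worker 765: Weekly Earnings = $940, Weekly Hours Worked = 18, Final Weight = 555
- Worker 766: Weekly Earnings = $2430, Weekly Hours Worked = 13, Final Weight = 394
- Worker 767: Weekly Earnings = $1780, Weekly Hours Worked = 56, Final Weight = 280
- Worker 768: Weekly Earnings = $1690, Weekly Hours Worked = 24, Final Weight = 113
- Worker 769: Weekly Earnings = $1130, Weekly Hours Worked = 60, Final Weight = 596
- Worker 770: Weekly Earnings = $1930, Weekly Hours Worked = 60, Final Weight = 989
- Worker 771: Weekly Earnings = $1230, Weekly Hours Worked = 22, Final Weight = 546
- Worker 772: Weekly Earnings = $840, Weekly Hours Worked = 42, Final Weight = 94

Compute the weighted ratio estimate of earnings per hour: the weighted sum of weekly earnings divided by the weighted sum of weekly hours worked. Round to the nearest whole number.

Σ wᵢ·y = 1770×1047 + 1450×288 + 480×522 + 940×555 + 2430×394 + 1780×280 + 1690×113 + 1130×596 + 1930×989 + 1230×546 + 840×94
  = 1853190 + 417600 + 250560 + 521700 + 957420 + 498400 + 190970 + 673480 + 1908770 + 671580 + 78960 = 8022630
Σ wᵢ·x = 33×1047 + 10×288 + 37×522 + 18×555 + 13×394 + 56×280 + 24×113 + 60×596 + 60×989 + 22×546 + 42×94
  = 34551 + 2880 + 19314 + 9990 + 5122 + 15680 + 2712 + 35760 + 59340 + 12012 + 3948 = 201309
Ratio = 8022630 / 201309 = 39.852317

40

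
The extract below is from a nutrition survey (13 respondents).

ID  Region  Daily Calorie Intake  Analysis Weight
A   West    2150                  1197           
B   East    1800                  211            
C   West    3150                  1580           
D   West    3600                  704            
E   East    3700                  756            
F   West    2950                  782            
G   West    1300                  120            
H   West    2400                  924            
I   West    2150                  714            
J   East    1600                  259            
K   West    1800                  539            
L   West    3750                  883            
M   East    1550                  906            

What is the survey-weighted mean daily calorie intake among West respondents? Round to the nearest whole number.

West rows: A, C, D, F, G, H, I, K, L
Weighted sum = 2150×1197 + 3150×1580 + 3600×704 + 2950×782 + 1300×120 + 2400×924 + 2150×714 + 1800×539 + 3750×883
  = 2573550 + 4977000 + 2534400 + 2306900 + 156000 + 2217600 + 1535100 + 970200 + 3311250 = 20582000
Sum of weights = 7443
Weighted mean = 20582000 / 7443 = 2765.2828

2765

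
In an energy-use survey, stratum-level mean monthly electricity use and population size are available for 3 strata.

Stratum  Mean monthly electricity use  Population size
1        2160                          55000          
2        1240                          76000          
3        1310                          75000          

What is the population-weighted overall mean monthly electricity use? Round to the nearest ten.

1510

Σ Nₕ·x̄ₕ = 2160×55000 + 1240×76000 + 1310×75000
  = 118800000 + 94240000 + 98250000 = 311290000
Σ Nₕ = 55000 + 76000 + 75000 = 206000
Overall mean = 311290000 / 206000 = 1511.1165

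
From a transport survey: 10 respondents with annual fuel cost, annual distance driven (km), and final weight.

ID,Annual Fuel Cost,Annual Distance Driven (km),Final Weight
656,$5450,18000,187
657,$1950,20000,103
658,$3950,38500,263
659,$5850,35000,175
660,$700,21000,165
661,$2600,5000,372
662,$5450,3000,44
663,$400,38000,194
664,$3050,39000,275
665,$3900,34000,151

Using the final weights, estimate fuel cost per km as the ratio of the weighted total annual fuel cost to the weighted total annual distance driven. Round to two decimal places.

0.12

Σ wᵢ·y = 5450×187 + 1950×103 + 3950×263 + 5850×175 + 700×165 + 2600×372 + 5450×44 + 400×194 + 3050×275 + 3900×151
  = 1019150 + 200850 + 1038850 + 1023750 + 115500 + 967200 + 239800 + 77600 + 838750 + 588900 = 6110350
Σ wᵢ·x = 50364500
Ratio = 6110350 / 50364500 = 0.12132256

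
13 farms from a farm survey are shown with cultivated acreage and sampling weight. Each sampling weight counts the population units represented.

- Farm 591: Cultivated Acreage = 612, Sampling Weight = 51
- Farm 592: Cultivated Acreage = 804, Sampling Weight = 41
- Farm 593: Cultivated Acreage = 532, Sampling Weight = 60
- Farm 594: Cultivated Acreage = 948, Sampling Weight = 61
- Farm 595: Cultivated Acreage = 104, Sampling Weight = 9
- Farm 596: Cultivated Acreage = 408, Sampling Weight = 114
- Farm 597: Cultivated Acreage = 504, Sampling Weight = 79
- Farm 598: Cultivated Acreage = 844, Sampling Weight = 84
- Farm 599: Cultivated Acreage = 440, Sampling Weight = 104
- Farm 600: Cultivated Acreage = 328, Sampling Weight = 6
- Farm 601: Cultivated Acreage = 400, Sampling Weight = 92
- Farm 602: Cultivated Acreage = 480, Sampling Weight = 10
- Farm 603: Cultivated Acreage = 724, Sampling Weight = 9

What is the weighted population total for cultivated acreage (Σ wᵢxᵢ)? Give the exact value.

407928

Weighted total = 407928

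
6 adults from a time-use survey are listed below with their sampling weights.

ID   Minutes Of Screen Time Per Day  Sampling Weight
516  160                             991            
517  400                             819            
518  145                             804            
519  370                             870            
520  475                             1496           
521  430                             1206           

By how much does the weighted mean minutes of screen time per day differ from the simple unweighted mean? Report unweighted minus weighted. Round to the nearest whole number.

-18

Unweighted sum = 160 + 400 + 145 + 370 + 475 + 430 = 1980
Unweighted mean = 1980 / 6 = 330
Weighted sum = 160×991 + 400×819 + 145×804 + 370×870 + 475×1496 + 430×1206
  = 158560 + 327600 + 116580 + 321900 + 710600 + 518580 = 2153820
Sum of weights = 991 + 819 + 804 + 870 + 1496 + 1206 = 6186
Weighted mean = 2153820 / 6186 = 348.17653
Difference (unweighted minus weighted) = -18.176528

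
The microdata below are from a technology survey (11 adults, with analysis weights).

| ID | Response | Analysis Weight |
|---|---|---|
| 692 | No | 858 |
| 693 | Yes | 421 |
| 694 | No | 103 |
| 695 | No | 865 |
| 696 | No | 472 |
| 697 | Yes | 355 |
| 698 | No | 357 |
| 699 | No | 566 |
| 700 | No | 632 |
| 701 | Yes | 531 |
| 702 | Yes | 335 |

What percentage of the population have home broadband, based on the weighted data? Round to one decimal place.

29.9

Sum of weights for 'Yes' = 421 + 355 + 531 + 335 = 1642
Total weight = 5495
Weighted proportion = 1642 / 5495 = 0.29881711 → 29.881711%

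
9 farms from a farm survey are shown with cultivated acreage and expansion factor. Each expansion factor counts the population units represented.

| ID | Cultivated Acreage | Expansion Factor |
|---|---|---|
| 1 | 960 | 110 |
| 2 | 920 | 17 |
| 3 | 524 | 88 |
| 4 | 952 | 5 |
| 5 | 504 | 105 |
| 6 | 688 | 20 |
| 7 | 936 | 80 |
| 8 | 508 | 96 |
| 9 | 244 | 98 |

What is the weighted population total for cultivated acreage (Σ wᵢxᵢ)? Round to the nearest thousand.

Weighted total = 960×110 + 920×17 + 524×88 + 952×5 + 504×105 + 688×20 + 936×80 + 508×96 + 244×98
  = 105600 + 15640 + 46112 + 4760 + 52920 + 13760 + 74880 + 48768 + 23912 = 386352

386000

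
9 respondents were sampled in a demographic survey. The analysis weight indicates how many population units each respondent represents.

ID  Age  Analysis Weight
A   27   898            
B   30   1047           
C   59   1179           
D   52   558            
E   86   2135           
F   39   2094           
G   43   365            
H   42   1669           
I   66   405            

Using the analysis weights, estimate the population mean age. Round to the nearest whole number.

51

Weighted sum = 27×898 + 30×1047 + 59×1179 + 52×558 + 86×2135 + 39×2094 + 43×365 + 42×1669 + 66×405
  = 24246 + 31410 + 69561 + 29016 + 183610 + 81666 + 15695 + 70098 + 26730 = 532032
Sum of weights = 898 + 1047 + 1179 + 558 + 2135 + 2094 + 365 + 1669 + 405 = 10350
Weighted mean = 532032 / 10350 = 51.404058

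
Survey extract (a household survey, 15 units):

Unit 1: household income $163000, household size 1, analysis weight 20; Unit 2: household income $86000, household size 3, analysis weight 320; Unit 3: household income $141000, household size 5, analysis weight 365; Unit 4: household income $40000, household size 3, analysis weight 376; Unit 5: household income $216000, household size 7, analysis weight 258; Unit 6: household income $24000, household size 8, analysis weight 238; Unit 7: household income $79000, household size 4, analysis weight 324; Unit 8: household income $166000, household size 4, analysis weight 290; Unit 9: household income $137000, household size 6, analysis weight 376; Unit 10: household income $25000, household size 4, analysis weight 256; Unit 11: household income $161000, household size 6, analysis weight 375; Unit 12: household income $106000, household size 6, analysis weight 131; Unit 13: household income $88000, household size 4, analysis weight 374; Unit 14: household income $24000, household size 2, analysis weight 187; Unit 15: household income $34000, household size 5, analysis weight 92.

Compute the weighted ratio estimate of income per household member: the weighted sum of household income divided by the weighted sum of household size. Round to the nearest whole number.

Σ wᵢ·y = 405162000
Σ wᵢ·x = 18745
Ratio = 405162000 / 18745 = 21614.404

21614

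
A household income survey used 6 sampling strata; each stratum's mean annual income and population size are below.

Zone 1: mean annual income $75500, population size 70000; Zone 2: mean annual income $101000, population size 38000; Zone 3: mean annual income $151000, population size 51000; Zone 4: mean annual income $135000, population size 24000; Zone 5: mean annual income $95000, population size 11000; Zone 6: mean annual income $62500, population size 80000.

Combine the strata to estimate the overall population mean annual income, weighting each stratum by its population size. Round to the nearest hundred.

Σ Nₕ·x̄ₕ = 75500×70000 + 101000×38000 + 151000×51000 + 135000×24000 + 95000×11000 + 62500×80000
  = 5285000000 + 3838000000 + 7701000000 + 3240000000 + 1045000000 + 5000000000 = 26109000000
Σ Nₕ = 70000 + 38000 + 51000 + 24000 + 11000 + 80000 = 274000
Overall mean = 26109000000 / 274000 = 95288.321

95300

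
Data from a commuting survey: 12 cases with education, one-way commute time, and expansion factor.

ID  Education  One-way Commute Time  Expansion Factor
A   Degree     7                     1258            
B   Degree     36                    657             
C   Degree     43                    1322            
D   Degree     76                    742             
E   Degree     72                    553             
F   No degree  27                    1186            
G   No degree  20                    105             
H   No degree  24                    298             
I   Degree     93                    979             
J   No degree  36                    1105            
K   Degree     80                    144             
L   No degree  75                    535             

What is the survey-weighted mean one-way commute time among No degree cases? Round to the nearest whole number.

38

No degree rows: F, G, H, J, L
Weighted sum = 27×1186 + 20×105 + 24×298 + 36×1105 + 75×535
  = 32022 + 2100 + 7152 + 39780 + 40125 = 121179
Sum of weights = 3229
Weighted mean = 121179 / 3229 = 37.528337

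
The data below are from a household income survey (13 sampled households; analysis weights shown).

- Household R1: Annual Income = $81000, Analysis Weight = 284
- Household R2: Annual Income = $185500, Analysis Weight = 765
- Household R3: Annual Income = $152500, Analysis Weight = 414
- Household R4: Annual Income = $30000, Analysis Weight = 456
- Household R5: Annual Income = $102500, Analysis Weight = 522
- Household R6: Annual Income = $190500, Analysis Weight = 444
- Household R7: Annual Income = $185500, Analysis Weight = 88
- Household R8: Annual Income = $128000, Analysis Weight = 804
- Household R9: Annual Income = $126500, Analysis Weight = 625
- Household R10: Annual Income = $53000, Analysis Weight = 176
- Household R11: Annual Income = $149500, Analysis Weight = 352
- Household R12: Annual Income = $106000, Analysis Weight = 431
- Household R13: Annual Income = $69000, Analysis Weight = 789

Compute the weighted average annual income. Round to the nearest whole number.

120356

Weighted sum = 740191000
Sum of weights = 6150
Weighted mean = 740191000 / 6150 = 120356.26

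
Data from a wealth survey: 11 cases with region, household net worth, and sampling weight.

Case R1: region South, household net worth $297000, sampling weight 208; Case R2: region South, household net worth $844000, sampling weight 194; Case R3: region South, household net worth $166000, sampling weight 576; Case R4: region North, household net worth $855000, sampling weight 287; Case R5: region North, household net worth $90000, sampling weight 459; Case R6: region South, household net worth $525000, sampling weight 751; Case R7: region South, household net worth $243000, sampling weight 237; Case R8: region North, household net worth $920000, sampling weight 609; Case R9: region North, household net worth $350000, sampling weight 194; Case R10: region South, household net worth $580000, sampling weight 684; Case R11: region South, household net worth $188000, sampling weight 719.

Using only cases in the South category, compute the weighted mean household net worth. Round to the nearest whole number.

387321

South rows: R1, R2, R3, R6, R7, R10, R11
Weighted sum = 297000×208 + 844000×194 + 166000×576 + 525000×751 + 243000×237 + 580000×684 + 188000×719
  = 1304886000
Sum of weights = 208 + 194 + 576 + 751 + 237 + 684 + 719 = 3369
Weighted mean = 1304886000 / 3369 = 387321.46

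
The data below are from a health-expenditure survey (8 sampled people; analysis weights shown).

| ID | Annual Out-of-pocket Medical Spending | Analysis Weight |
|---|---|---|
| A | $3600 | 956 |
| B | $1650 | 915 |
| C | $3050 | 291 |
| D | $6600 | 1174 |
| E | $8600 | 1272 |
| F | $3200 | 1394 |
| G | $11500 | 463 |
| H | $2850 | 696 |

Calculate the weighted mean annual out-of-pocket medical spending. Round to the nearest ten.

5070

Weighted sum = 3600×956 + 1650×915 + 3050×291 + 6600×1174 + 8600×1272 + 3200×1394 + 11500×463 + 2850×696
  = 3441600 + 1509750 + 887550 + 7748400 + 10939200 + 4460800 + 5324500 + 1983600 = 36295400
Sum of weights = 956 + 915 + 291 + 1174 + 1272 + 1394 + 463 + 696 = 7161
Weighted mean = 36295400 / 7161 = 5068.4821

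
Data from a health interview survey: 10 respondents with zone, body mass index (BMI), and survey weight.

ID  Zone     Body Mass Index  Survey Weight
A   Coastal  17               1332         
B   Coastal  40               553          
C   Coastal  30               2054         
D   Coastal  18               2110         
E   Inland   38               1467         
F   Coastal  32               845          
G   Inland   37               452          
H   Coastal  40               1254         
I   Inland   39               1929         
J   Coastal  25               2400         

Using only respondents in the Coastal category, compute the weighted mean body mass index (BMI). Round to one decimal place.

26.7

Coastal rows: A, B, C, D, F, H, J
Weighted sum = 17×1332 + 40×553 + 30×2054 + 18×2110 + 32×845 + 40×1254 + 25×2400
  = 281564
Sum of weights = 1332 + 553 + 2054 + 2110 + 845 + 1254 + 2400 = 10548
Weighted mean = 281564 / 10548 = 26.693591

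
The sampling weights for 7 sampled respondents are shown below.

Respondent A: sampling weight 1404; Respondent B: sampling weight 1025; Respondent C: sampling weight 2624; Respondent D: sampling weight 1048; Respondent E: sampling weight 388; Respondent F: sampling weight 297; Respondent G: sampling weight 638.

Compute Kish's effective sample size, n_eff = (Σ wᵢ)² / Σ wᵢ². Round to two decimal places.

Σ wᵢ = 1404 + 1025 + 2624 + 1048 + 388 + 297 + 638 = 7424
Σ wᵢ² = 1971216 + 1050625 + 6885376 + 1098304 + 150544 + 88209 + 407044 = 11651318
n_eff = 7424² / 11651318 = 55115776 / 11651318 = 4.7304327

4.73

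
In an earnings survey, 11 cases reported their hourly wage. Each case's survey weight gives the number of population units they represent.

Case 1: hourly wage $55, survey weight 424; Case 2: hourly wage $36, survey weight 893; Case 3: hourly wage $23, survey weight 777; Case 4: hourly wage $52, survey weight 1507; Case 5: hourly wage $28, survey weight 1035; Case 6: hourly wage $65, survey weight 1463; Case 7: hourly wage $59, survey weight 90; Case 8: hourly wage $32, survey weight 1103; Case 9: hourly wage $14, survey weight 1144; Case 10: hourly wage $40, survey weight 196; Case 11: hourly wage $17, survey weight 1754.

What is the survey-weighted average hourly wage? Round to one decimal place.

Weighted sum = 55×424 + 36×893 + 23×777 + 52×1507 + 28×1035 + 65×1463 + 59×90 + 32×1103 + 14×1144 + 40×196 + 17×1754
  = 23320 + 32148 + 17871 + 78364 + 28980 + 95095 + 5310 + 35296 + 16016 + 7840 + 29818 = 370058
Sum of weights = 424 + 893 + 777 + 1507 + 1035 + 1463 + 90 + 1103 + 1144 + 196 + 1754 = 10386
Weighted mean = 370058 / 10386 = 35.630464

35.6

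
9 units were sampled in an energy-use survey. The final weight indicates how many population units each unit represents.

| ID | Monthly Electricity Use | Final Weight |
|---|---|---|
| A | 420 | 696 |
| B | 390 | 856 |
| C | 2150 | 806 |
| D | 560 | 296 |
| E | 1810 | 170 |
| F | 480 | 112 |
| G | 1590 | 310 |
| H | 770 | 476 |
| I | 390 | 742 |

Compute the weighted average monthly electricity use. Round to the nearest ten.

900

Weighted sum = 420×696 + 390×856 + 2150×806 + 560×296 + 1810×170 + 480×112 + 1590×310 + 770×476 + 390×742
  = 292320 + 333840 + 1732900 + 165760 + 307700 + 53760 + 492900 + 366520 + 289380 = 4035080
Sum of weights = 696 + 856 + 806 + 296 + 170 + 112 + 310 + 476 + 742 = 4464
Weighted mean = 4035080 / 4464 = 903.91577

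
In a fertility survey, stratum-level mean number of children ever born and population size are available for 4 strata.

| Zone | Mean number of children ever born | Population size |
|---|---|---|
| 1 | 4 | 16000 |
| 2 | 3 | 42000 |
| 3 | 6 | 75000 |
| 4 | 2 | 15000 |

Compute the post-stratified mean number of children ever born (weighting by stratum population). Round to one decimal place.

4.5

Σ Nₕ·x̄ₕ = 4×16000 + 3×42000 + 6×75000 + 2×15000
  = 670000
Σ Nₕ = 16000 + 42000 + 75000 + 15000 = 148000
Overall mean = 670000 / 148000 = 4.527027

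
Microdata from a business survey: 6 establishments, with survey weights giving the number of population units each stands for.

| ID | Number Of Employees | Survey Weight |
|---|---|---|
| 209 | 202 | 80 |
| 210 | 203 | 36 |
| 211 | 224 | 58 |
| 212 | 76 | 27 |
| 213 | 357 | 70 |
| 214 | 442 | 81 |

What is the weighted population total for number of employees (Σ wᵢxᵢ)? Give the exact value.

99304

Weighted total = 202×80 + 203×36 + 224×58 + 76×27 + 357×70 + 442×81
  = 16160 + 7308 + 12992 + 2052 + 24990 + 35802 = 99304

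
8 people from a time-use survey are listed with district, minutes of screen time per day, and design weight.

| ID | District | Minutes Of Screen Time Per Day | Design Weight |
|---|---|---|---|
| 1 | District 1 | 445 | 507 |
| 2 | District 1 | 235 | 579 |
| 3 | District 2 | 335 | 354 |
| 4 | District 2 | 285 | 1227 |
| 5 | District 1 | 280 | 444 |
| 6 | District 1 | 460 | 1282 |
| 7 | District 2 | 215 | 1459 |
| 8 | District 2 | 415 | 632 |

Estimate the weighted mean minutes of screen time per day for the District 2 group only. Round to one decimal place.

District 2 rows: 3, 4, 7, 8
Weighted sum = 335×354 + 285×1227 + 215×1459 + 415×632
  = 118590 + 349695 + 313685 + 262280 = 1044250
Sum of weights = 354 + 1227 + 1459 + 632 = 3672
Weighted mean = 1044250 / 3672 = 284.38181

284.4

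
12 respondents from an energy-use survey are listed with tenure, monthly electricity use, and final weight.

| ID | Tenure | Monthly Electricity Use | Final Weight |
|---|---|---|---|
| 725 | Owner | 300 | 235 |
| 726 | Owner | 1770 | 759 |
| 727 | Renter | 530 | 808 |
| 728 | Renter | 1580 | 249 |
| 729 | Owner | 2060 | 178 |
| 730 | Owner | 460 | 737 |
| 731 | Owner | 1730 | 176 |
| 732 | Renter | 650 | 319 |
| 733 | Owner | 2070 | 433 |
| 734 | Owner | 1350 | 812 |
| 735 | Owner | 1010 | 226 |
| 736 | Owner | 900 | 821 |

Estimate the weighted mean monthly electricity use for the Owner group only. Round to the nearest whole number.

Owner rows: 725, 726, 729, 730, 731, 733, 734, 735, 736
Weighted sum = 300×235 + 1770×759 + 2060×178 + 460×737 + 1730×176 + 2070×433 + 1350×812 + 1010×226 + 900×821
  = 5383780
Sum of weights = 235 + 759 + 178 + 737 + 176 + 433 + 812 + 226 + 821 = 4377
Weighted mean = 5383780 / 4377 = 1230.016

1230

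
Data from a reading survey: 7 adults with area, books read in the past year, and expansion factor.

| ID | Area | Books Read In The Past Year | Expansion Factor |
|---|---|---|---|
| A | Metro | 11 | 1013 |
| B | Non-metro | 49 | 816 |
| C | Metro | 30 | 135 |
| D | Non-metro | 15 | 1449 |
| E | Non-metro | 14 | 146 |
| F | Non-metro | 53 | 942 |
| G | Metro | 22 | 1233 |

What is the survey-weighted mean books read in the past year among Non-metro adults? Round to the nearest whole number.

Non-metro rows: B, D, E, F
Weighted sum = 49×816 + 15×1449 + 14×146 + 53×942
  = 39984 + 21735 + 2044 + 49926 = 113689
Sum of weights = 816 + 1449 + 146 + 942 = 3353
Weighted mean = 113689 / 3353 = 33.906651

34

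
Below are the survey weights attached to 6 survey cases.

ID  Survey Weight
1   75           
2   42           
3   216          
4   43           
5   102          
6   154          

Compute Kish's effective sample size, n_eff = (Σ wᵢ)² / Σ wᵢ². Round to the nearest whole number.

Σ wᵢ = 75 + 42 + 216 + 43 + 102 + 154 = 632
Σ wᵢ² = 5625 + 1764 + 46656 + 1849 + 10404 + 23716 = 90014
n_eff = 632² / 90014 = 399424 / 90014 = 4.4373542

4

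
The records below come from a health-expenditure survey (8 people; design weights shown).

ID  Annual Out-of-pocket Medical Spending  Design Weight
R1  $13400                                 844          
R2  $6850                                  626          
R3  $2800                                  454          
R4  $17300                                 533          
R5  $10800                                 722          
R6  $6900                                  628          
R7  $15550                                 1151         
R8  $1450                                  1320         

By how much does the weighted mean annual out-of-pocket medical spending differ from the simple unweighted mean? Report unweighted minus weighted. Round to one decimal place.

Unweighted sum = 13400 + 6850 + 2800 + 17300 + 10800 + 6900 + 15550 + 1450 = 75050
Unweighted mean = 75050 / 8 = 9381.25
Weighted sum = 13400×844 + 6850×626 + 2800×454 + 17300×533 + 10800×722 + 6900×628 + 15550×1151 + 1450×1320
  = 11309600 + 4288100 + 1271200 + 9220900 + 7797600 + 4333200 + 17898050 + 1914000 = 58032650
Sum of weights = 844 + 626 + 454 + 533 + 722 + 628 + 1151 + 1320 = 6278
Weighted mean = 58032650 / 6278 = 9243.8117
Difference (unweighted minus weighted) = 137.43828

137.4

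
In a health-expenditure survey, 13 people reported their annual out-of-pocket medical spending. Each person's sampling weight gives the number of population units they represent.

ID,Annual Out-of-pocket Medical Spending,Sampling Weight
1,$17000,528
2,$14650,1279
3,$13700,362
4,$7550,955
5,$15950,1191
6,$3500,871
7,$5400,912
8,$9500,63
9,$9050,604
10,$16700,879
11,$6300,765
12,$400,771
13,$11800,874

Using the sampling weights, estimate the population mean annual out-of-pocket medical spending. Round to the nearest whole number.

Weighted sum = 103037850
Sum of weights = 10054
Weighted mean = 103037850 / 10054 = 10248.443

10248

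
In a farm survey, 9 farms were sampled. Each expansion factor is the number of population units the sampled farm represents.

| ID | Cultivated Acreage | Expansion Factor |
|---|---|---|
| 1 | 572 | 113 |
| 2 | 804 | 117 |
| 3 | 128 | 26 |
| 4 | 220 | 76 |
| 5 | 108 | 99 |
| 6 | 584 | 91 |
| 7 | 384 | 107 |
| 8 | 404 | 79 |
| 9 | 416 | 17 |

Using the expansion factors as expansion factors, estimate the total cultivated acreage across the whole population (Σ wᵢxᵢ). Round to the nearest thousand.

Weighted total = 572×113 + 804×117 + 128×26 + 220×76 + 108×99 + 584×91 + 384×107 + 404×79 + 416×17
  = 322664

323000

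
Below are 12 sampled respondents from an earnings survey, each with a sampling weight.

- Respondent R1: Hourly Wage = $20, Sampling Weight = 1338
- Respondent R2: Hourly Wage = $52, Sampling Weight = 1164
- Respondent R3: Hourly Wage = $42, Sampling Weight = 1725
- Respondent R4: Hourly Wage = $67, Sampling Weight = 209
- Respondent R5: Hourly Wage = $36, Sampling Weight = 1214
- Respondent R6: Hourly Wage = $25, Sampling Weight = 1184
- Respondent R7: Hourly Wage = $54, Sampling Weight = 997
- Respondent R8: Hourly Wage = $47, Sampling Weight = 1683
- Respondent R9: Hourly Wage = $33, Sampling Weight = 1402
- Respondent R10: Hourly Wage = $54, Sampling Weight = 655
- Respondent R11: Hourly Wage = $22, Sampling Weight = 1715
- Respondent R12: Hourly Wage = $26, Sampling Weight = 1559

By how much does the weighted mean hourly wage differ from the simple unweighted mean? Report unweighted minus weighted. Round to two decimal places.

Unweighted sum = 20 + 52 + 42 + 67 + 36 + 25 + 54 + 47 + 33 + 54 + 22 + 26 = 478
Unweighted mean = 478 / 12 = 39.833333
Weighted sum = 20×1338 + 52×1164 + 42×1725 + 67×209 + 36×1214 + 25×1184 + 54×997 + 47×1683 + 33×1402 + 54×655 + 22×1715 + 26×1559
  = 539884
Sum of weights = 1338 + 1164 + 1725 + 209 + 1214 + 1184 + 997 + 1683 + 1402 + 655 + 1715 + 1559 = 14845
Weighted mean = 539884 / 14845 = 36.36807
Difference (unweighted minus weighted) = 3.4652633

3.47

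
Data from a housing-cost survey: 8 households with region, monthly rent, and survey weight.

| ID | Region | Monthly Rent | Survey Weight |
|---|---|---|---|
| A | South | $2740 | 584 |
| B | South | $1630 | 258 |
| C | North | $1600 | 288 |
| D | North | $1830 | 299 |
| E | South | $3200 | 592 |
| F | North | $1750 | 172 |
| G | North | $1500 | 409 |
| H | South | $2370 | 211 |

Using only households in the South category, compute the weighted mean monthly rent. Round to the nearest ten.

South rows: A, B, E, H
Weighted sum = 2740×584 + 1630×258 + 3200×592 + 2370×211
  = 1600160 + 420540 + 1894400 + 500070 = 4415170
Sum of weights = 1645
Weighted mean = 4415170 / 1645 = 2683.9939

2680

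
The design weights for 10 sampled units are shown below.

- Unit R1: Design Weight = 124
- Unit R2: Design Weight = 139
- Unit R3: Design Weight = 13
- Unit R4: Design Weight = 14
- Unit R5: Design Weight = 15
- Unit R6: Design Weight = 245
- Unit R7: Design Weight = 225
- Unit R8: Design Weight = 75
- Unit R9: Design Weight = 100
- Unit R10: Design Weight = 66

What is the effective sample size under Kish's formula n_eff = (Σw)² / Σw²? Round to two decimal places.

Σ wᵢ = 124 + 139 + 13 + 14 + 15 + 245 + 225 + 75 + 100 + 66 = 1016
Σ wᵢ² = 15376 + 19321 + 169 + 196 + 225 + 60025 + 50625 + 5625 + 10000 + 4356 = 165918
n_eff = 1016² / 165918 = 1032256 / 165918 = 6.2214829

6.22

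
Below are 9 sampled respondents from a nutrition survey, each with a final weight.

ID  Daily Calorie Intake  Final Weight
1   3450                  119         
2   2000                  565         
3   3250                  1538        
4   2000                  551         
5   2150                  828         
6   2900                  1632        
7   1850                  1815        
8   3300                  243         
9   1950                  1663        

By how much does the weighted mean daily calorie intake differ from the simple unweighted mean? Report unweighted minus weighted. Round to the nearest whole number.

131

Unweighted sum = 22850
Unweighted mean = 22850 / 9 = 2538.8889
Weighted sum = 3450×119 + 2000×565 + 3250×1538 + 2000×551 + 2150×828 + 2900×1632 + 1850×1815 + 3300×243 + 1950×1663
  = 410550 + 1130000 + 4998500 + 1102000 + 1780200 + 4732800 + 3357750 + 801900 + 3242850 = 21556550
Sum of weights = 119 + 565 + 1538 + 551 + 828 + 1632 + 1815 + 243 + 1663 = 8954
Weighted mean = 21556550 / 8954 = 2407.4771
Difference (unweighted minus weighted) = 131.41178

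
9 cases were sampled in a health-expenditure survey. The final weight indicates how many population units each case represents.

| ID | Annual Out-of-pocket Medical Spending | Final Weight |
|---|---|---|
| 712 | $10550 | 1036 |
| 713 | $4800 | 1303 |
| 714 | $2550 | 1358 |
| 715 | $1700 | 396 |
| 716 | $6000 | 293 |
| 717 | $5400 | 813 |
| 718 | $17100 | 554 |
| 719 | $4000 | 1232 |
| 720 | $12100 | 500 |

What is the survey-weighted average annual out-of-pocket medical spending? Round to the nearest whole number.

6402

Weighted sum = 10550×1036 + 4800×1303 + 2550×1358 + 1700×396 + 6000×293 + 5400×813 + 17100×554 + 4000×1232 + 12100×500
  = 10929800 + 6254400 + 3462900 + 673200 + 1758000 + 4390200 + 9473400 + 4928000 + 6050000 = 47919900
Sum of weights = 7485
Weighted mean = 47919900 / 7485 = 6402.1242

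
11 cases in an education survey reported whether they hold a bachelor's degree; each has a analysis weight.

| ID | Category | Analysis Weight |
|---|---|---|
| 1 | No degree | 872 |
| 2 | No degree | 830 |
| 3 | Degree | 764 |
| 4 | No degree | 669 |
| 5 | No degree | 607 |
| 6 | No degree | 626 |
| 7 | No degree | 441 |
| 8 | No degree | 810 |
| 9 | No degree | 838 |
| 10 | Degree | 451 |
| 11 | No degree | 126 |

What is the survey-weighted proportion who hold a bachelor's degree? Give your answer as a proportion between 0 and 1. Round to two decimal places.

0.17

Sum of weights for 'Degree' = 764 + 451 = 1215
Total weight = 872 + 830 + 764 + 669 + 607 + 626 + 441 + 810 + 838 + 451 + 126 = 7034
Weighted proportion = 1215 / 7034 = 0.17273244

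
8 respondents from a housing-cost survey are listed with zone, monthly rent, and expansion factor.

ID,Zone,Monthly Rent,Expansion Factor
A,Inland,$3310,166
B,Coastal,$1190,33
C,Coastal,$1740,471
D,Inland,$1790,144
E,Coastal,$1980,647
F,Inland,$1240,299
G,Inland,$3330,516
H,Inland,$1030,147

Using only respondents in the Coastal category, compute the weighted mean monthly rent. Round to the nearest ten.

1860

Coastal rows: B, C, E
Weighted sum = 1190×33 + 1740×471 + 1980×647
  = 39270 + 819540 + 1281060 = 2139870
Sum of weights = 33 + 471 + 647 = 1151
Weighted mean = 2139870 / 1151 = 1859.1399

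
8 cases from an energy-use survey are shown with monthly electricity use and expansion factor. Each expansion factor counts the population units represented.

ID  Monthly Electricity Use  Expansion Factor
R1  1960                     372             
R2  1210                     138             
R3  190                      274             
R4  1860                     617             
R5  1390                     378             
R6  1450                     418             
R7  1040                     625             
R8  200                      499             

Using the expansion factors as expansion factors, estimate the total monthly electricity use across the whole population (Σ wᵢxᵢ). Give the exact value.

Weighted total = 1960×372 + 1210×138 + 190×274 + 1860×617 + 1390×378 + 1450×418 + 1040×625 + 200×499
  = 3977100

3977100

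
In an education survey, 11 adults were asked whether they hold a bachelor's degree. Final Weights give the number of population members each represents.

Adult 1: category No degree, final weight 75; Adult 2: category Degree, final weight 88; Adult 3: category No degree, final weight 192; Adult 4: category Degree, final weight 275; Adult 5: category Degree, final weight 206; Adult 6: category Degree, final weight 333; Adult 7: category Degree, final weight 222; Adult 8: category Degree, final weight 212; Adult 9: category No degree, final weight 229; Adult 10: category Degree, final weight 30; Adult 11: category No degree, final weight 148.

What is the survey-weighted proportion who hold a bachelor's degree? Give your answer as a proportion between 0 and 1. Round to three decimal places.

0.680

Sum of weights for 'Degree' = 88 + 275 + 206 + 333 + 222 + 212 + 30 = 1366
Total weight = 75 + 88 + 192 + 275 + 206 + 333 + 222 + 212 + 229 + 30 + 148 = 2010
Weighted proportion = 1366 / 2010 = 0.67960199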